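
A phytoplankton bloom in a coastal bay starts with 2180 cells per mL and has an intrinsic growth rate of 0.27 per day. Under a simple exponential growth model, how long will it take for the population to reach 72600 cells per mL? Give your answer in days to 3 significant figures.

13.0 days

Set N₀·e^(rt) = 72600: e^(0.27·t) = 72600/2180 = 33.303.
0.27·t = ln(33.303) = 3.5056, so t = 3.5056/0.27 = 12.984.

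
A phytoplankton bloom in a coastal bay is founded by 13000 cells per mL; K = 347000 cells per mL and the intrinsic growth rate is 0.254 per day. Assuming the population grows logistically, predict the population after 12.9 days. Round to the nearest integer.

176138 cells per mL

A = (K − N₀)/N₀ = (347000 − 13000)/13000 = 25.692.
N(t) = K/(1 + A·e^(−rt)) = 347000/(1 + 25.692×e^(−0.254×12.9)).
e^(−3.277) = 0.037756; denominator = 1 + 25.692×0.037756 = 1.97.
N = 347000/1.97 = 176138.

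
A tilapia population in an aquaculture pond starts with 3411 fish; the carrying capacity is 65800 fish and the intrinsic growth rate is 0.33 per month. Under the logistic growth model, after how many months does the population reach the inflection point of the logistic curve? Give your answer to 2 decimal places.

Logistic growth is fastest at N = K/2 = 32900.
A = (K − N₀)/N₀ = 18.291. Set K/(1 + A·e^(−rt)) = K/2 → A·e^(−rt) = 1.
e^(−0.33t) = 1/18.291 = 0.0546731, so t = ln(18.291)/0.33 = 2.9064/0.33 = 8.8072.

8.81 months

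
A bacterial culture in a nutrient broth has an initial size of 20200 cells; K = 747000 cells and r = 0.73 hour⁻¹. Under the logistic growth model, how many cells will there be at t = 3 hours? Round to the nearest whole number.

A = (K − N₀)/N₀ = (747000 − 20200)/20200 = 35.98.
N(t) = K/(1 + A·e^(−rt)) = 747000/(1 + 35.98×e^(−0.73×3)).
e^(−2.19) = 0.11192; denominator = 1 + 35.98×0.11192 = 5.0268.
N = 747000/5.0268 = 148604.

148604 cells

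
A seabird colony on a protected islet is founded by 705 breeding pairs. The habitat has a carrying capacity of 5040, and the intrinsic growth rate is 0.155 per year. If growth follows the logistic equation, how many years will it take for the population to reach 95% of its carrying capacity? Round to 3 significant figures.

A = (K − N₀)/N₀ = (5040 − 705)/705 = 6.1489.
Solve 5040/(1 + 6.1489·e^(−0.155t)) = 4788: 1 + 6.1489·e^(−0.155t) = 1.0526, so e^(−0.155t) = 0.00855946.
−0.155·t = ln(0.00855946) = -4.7607, so t = 4.7607/0.155 = 30.714.

30.7 years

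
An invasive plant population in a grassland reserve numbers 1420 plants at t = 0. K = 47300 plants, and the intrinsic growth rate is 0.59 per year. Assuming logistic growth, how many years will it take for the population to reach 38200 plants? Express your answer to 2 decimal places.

A = (K − N₀)/N₀ = (47300 − 1420)/1420 = 32.31.
Solve 47300/(1 + 32.31·e^(−0.59t)) = 38200: 1 + 32.31·e^(−0.59t) = 1.2382, so e^(−0.59t) = 0.00737298.
−0.59·t = ln(0.00737298) = -4.9099, so t = 4.9099/0.59 = 8.3219.

8.32 years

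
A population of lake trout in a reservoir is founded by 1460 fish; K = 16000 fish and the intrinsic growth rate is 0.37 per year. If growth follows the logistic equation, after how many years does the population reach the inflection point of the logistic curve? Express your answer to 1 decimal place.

Logistic growth is fastest at N = K/2 = 8000.
A = (K − N₀)/N₀ = 9.9589. Set K/(1 + A·e^(−rt)) = K/2 → A·e^(−rt) = 1.
e^(−0.37t) = 1/9.9589 = 0.100413, so t = ln(9.9589)/0.37 = 2.2985/0.37 = 6.2121.

6.2 years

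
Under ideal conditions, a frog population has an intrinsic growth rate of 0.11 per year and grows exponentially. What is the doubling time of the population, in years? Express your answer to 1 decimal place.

Doubling time t_d = ln(2)/r = 0.6931/0.11 = 6.3013.

6.3 years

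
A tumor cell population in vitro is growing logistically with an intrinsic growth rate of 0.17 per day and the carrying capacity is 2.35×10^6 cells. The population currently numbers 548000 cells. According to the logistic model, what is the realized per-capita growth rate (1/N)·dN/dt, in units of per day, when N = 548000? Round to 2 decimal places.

0.13 per day

(1/N)·dN/dt = r(1 − N/K) = 0.17 × (1 − 548000/2.35×10^6).
= 0.17 × 0.76681 = 0.13036.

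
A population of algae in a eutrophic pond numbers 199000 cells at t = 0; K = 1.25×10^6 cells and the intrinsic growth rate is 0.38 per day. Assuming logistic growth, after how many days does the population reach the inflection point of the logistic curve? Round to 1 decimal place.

Logistic growth is fastest at N = K/2 = 625000.
A = (K − N₀)/N₀ = 5.2814. Set K/(1 + A·e^(−rt)) = K/2 → A·e^(−rt) = 1.
e^(−0.38t) = 1/5.2814 = 0.189343, so t = ln(5.2814)/0.38 = 1.6642/0.38 = 4.3795.

4.4 days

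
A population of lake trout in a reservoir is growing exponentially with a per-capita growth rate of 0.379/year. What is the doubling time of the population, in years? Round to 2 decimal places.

Doubling time t_d = ln(2)/r = 0.6931/0.379 = 1.8289.

1.83 years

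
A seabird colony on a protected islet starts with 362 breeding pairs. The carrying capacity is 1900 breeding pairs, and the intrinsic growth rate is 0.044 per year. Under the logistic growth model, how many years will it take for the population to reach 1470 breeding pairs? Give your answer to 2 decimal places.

60.81 years

A = (K − N₀)/N₀ = (1900 − 362)/362 = 4.2486.
Solve 1900/(1 + 4.2486·e^(−0.044t)) = 1470: 1 + 4.2486·e^(−0.044t) = 1.2925, so e^(−0.044t) = 0.0688499.
−0.044·t = ln(0.0688499) = -2.6758, so t = 2.6758/0.044 = 60.814.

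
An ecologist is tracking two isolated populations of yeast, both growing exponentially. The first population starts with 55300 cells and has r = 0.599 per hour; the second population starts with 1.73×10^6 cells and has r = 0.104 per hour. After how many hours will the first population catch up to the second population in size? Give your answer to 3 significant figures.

6.96 hours

Set 55300·e^(0.599t) = 1.73×10^6·e^(0.104t).
e^((0.599 − 0.104)t) = 1.73×10^6/55300 → e^(0.495·t) = 31.284.
0.495·t = ln(31.284) = 3.4431, so t = 3.4431/0.495 = 6.9558.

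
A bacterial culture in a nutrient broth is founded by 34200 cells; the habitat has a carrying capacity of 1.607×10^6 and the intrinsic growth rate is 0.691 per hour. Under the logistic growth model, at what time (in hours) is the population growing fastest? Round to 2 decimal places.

5.54 hours

Logistic growth is fastest at N = K/2 = 803500.
A = (K − N₀)/N₀ = 45.988. Set K/(1 + A·e^(−rt)) = K/2 → A·e^(−rt) = 1.
e^(−0.691t) = 1/45.988 = 0.0217447, so t = ln(45.988)/0.691 = 3.8284/0.691 = 5.5404.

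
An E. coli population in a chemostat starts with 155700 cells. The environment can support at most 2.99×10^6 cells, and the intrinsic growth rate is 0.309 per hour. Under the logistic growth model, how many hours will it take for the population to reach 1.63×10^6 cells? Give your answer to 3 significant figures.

9.98 hours

A = (K − N₀)/N₀ = (2.99×10^6 − 155700)/155700 = 18.204.
Solve 2.99×10^6/(1 + 18.204·e^(−0.309t)) = 1.63×10^6: 1 + 18.204·e^(−0.309t) = 1.8344, so e^(−0.309t) = 0.0458347.
−0.309·t = ln(0.0458347) = -3.0827, so t = 3.0827/0.309 = 9.9764.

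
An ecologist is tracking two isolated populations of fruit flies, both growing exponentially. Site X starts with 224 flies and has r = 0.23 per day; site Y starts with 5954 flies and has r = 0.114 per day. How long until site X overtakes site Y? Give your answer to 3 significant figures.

Set 224·e^(0.23t) = 5954·e^(0.114t).
e^((0.23 − 0.114)t) = 5954/224 → e^(0.116·t) = 26.58.
0.116·t = ln(26.58) = 3.2802, so t = 3.2802/0.116 = 28.277.

28.3 days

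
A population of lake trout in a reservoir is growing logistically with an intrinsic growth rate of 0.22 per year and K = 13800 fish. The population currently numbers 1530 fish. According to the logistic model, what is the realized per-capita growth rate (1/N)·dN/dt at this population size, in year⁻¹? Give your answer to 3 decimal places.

(1/N)·dN/dt = r(1 − N/K) = 0.22 × (1 − 1530/13800).
= 0.22 × 0.88913 = 0.19561.

0.196 per year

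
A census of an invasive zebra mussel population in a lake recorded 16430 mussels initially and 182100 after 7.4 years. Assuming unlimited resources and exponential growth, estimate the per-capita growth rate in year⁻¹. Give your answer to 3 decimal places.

0.325 per year

From N(t) = N₀·e^(rt): e^(r·7.4) = 182100/16430 = 11.083.
r·7.4 = ln(11.083) = 2.4054, so r = 2.4054/7.4 = 0.32506.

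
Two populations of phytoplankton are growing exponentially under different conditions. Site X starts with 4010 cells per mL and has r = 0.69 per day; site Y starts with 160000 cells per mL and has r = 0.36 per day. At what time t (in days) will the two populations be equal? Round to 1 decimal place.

Set 4010·e^(0.69t) = 160000·e^(0.36t).
e^((0.69 − 0.36)t) = 160000/4010 → e^(0.33·t) = 39.9.
0.33·t = ln(39.9) = 3.6864, so t = 3.6864/0.33 = 11.171.

11.2 days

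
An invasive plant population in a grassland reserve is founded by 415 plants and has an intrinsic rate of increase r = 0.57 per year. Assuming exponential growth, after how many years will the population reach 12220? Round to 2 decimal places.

Set N₀·e^(rt) = 12220: e^(0.57·t) = 12220/415 = 29.446.
0.57·t = ln(29.446) = 3.3826, so t = 3.3826/0.57 = 5.9343.

5.93 years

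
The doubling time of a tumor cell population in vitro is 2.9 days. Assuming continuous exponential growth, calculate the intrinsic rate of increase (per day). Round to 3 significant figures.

r = ln(2)/t_d = 0.6931/2.9 = 0.23902.

0.239 per day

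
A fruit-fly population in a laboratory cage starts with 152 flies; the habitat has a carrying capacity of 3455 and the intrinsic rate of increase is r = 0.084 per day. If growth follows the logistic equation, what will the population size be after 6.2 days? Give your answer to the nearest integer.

A = (K − N₀)/N₀ = (3455 − 152)/152 = 21.73.
N(t) = K/(1 + A·e^(−rt)) = 3455/(1 + 21.73×e^(−0.084×6.2)).
e^(−0.5208) = 0.59405; denominator = 1 + 21.73×0.59405 = 13.909.
N = 3455/13.909 = 248.405.

248 flies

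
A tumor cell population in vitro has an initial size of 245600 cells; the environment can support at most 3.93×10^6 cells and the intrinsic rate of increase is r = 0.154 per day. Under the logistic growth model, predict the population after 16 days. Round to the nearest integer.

A = (K − N₀)/N₀ = (3.93×10^6 − 245600)/245600 = 15.002.
N(t) = K/(1 + A·e^(−rt)) = 3.93×10^6/(1 + 15.002×e^(−0.154×16)).
e^(−2.464) = 0.085094; denominator = 1 + 15.002×0.085094 = 2.2765.
N = 3.93×10^6/2.2765 = 1.726299×10^6.

1726299 cells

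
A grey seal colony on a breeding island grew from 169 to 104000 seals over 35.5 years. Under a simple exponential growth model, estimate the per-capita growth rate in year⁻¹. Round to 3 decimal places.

From N(t) = N₀·e^(rt): e^(r·35.5) = 104000/169 = 615.38.
r·35.5 = ln(615.38) = 6.4222, so r = 6.4222/35.5 = 0.18091.

0.181 per year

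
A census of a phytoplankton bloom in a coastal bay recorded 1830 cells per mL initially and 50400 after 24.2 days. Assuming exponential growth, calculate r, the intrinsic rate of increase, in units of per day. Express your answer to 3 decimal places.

From N(t) = N₀·e^(rt): e^(r·24.2) = 50400/1830 = 27.541.
r·24.2 = ln(27.541) = 3.3157, so r = 3.3157/24.2 = 0.13701.

0.137 per day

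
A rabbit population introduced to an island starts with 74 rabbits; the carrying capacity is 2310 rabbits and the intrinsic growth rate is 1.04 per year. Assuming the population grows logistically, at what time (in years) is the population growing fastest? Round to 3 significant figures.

Logistic growth is fastest at N = K/2 = 1155.
A = (K − N₀)/N₀ = 30.216. Set K/(1 + A·e^(−rt)) = K/2 → A·e^(−rt) = 1.
e^(−1.04t) = 1/30.216 = 0.0330948, so t = ln(30.216)/1.04 = 3.4084/1.04 = 3.2773.

3.28 years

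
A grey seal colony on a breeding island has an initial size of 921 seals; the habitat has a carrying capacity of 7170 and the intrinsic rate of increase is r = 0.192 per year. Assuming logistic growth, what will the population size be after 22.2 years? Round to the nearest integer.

6544 seals

A = (K − N₀)/N₀ = (7170 − 921)/921 = 6.785.
N(t) = K/(1 + A·e^(−rt)) = 7170/(1 + 6.785×e^(−0.192×22.2)).
e^(−4.262) = 0.014088; denominator = 1 + 6.785×0.014088 = 1.0956.
N = 7170/1.0956 = 6544.42.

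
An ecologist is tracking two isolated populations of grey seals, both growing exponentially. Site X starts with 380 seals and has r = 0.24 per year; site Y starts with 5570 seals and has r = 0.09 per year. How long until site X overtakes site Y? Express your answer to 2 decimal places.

17.90 years

Set 380·e^(0.24t) = 5570·e^(0.09t).
e^((0.24 − 0.09)t) = 5570/380 → e^(0.15·t) = 14.658.
0.15·t = ln(14.658) = 2.685, so t = 2.685/0.15 = 17.9.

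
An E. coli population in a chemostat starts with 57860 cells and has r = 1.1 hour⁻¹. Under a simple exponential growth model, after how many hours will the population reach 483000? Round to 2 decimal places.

1.93 hours

Set N₀·e^(rt) = 483000: e^(1.1·t) = 483000/57860 = 8.3477.
1.1·t = ln(8.3477) = 2.122, so t = 2.122/1.1 = 1.9291.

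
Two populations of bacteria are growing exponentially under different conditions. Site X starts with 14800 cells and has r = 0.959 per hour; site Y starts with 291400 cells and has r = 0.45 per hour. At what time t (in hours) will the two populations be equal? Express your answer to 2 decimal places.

5.85 hours

Set 14800·e^(0.959t) = 291400·e^(0.45t).
e^((0.959 − 0.45)t) = 291400/14800 → e^(0.509·t) = 19.689.
0.509·t = ln(19.689) = 2.9801, so t = 2.9801/0.509 = 5.8548.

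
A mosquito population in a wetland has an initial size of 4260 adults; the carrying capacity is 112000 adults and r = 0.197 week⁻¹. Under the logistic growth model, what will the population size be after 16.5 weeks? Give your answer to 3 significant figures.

56600 adults

A = (K − N₀)/N₀ = (112000 − 4260)/4260 = 25.291.
N(t) = K/(1 + A·e^(−rt)) = 112000/(1 + 25.291×e^(−0.197×16.5)).
e^(−3.251) = 0.038755; denominator = 1 + 25.291×0.038755 = 1.9802.
N = 112000/1.9802 = 56561.3.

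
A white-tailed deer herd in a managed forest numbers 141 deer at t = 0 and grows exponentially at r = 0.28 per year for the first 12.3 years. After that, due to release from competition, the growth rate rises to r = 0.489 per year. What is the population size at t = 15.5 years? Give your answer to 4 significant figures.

21110 deer

Phase 1: N(12.3) = 141·e^(0.28×12.3) = 141·e^3.444 = 4414.99.
Phase 2 runs for 15.5 − 12.3 = 3.2 years at r = 0.489.
N(15.5) = 4414.99·e^(0.489×3.2) = 4414.99·e^1.565 = 21111.2.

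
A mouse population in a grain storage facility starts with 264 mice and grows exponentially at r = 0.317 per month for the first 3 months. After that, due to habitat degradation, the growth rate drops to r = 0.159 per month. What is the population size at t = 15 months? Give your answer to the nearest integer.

4605 mice

Phase 1: N(3) = 264·e^(0.317×3) = 264·e^0.951 = 683.31.
Phase 2 runs for 15 − 3 = 12 months at r = 0.159.
N(15) = 683.31·e^(0.159×12) = 683.31·e^1.908 = 4605.24.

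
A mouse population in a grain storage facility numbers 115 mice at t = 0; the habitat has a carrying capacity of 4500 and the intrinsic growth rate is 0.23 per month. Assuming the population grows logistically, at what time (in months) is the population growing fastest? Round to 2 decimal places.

15.83 months

Logistic growth is fastest at N = K/2 = 2250.
A = (K − N₀)/N₀ = 38.13. Set K/(1 + A·e^(−rt)) = K/2 → A·e^(−rt) = 1.
e^(−0.23t) = 1/38.13 = 0.0262258, so t = ln(38.13)/0.23 = 3.641/0.23 = 15.83.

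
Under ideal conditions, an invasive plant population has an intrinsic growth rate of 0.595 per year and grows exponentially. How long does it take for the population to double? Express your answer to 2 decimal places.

1.16 years

Doubling time t_d = ln(2)/r = 0.6931/0.595 = 1.165.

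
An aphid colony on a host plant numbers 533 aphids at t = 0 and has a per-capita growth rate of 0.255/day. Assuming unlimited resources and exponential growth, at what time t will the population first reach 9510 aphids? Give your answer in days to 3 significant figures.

Set N₀·e^(rt) = 9510: e^(0.255·t) = 9510/533 = 17.842.
0.255·t = ln(17.842) = 2.8816, so t = 2.8816/0.255 = 11.3.

11.3 days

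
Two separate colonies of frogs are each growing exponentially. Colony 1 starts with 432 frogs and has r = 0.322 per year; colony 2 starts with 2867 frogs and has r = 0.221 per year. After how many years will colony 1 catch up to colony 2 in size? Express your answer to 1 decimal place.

Set 432·e^(0.322t) = 2867·e^(0.221t).
e^((0.322 − 0.221)t) = 2867/432 → e^(0.101·t) = 6.6366.
0.101·t = ln(6.6366) = 1.8926, so t = 1.8926/0.101 = 18.739.

18.7 years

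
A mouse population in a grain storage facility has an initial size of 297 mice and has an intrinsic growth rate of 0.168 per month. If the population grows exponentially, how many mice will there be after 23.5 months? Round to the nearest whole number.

15394 mice

N(t) = N₀·e^(rt) = 297 × e^(0.168×23.5) = 297 × e^3.948.
e^3.948 ≈ 51.832, so N ≈ 297 × 51.832 = 15394.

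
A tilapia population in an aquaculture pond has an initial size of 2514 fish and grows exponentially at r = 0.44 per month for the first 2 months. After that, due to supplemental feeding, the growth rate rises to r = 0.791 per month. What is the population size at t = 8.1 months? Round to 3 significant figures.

Phase 1: N(2) = 2514·e^(0.44×2) = 2514·e^0.88 = 6061.
Phase 2 runs for 8.1 − 2 = 6.1 months at r = 0.791.
N(8.1) = 6061·e^(0.791×6.1) = 6061·e^4.825 = 755194.

755000 fish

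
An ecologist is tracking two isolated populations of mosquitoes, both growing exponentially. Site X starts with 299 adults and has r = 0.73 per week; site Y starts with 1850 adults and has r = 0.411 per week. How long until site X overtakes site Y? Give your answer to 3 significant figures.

Set 299·e^(0.73t) = 1850·e^(0.411t).
e^((0.73 − 0.411)t) = 1850/299 → e^(0.319·t) = 6.1873.
0.319·t = ln(6.1873) = 1.8225, so t = 1.8225/0.319 = 5.7132.

5.71 weeks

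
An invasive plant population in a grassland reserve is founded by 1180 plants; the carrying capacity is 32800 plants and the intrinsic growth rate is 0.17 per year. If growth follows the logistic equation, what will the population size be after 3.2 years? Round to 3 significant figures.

1980 plants

A = (K − N₀)/N₀ = (32800 − 1180)/1180 = 26.797.
N(t) = K/(1 + A·e^(−rt)) = 32800/(1 + 26.797×e^(−0.17×3.2)).
e^(−0.544) = 0.58042; denominator = 1 + 26.797×0.58042 = 16.553.
N = 32800/16.553 = 1981.47.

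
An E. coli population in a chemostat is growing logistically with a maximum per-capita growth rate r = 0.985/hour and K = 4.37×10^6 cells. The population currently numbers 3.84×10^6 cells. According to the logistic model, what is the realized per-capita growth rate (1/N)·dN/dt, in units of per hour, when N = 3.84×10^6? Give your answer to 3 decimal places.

0.119 per hour

(1/N)·dN/dt = r(1 − N/K) = 0.985 × (1 − 3.84×10^6/4.37×10^6).
= 0.985 × 0.12128 = 0.11946.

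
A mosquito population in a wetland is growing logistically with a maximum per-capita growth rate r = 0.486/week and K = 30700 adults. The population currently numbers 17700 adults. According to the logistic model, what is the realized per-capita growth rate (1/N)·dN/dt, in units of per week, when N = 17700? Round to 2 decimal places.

(1/N)·dN/dt = r(1 − N/K) = 0.486 × (1 − 17700/30700).
= 0.486 × 0.42345 = 0.2058.

0.21 per week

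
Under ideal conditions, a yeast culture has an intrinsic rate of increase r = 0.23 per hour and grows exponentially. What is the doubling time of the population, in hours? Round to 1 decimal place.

3.0 hours

Doubling time t_d = ln(2)/r = 0.6931/0.23 = 3.0137.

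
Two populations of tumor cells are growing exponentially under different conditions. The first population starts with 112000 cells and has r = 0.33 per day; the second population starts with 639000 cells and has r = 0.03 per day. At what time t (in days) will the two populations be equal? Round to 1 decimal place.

5.8 days

Set 112000·e^(0.33t) = 639000·e^(0.03t).
e^((0.33 − 0.03)t) = 639000/112000 → e^(0.3·t) = 5.7054.
0.3·t = ln(5.7054) = 1.7414, so t = 1.7414/0.3 = 5.8047.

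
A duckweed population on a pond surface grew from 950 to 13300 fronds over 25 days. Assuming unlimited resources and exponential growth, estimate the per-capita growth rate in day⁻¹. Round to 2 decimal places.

From N(t) = N₀·e^(rt): e^(r·25) = 13300/950 = 14.
r·25 = ln(14) = 2.6391, so r = 2.6391/25 = 0.10556.

0.11 per day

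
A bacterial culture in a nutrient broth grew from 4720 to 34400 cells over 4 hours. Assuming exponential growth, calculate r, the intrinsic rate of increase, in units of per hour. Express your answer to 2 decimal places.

From N(t) = N₀·e^(rt): e^(r·4) = 34400/4720 = 7.2881.
r·4 = ln(7.2881) = 1.9862, so r = 1.9862/4 = 0.49656.

0.50 per hour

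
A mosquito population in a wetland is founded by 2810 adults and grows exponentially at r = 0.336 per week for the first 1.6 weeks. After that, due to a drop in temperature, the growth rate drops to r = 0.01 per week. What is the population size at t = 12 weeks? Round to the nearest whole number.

5338 adults

Phase 1: N(1.6) = 2810·e^(0.336×1.6) = 2810·e^0.5376 = 4810.42.
Phase 2 runs for 12 − 1.6 = 10.4 weeks at r = 0.01.
N(12) = 4810.42·e^(0.01×10.4) = 4810.42·e^0.104 = 5337.64.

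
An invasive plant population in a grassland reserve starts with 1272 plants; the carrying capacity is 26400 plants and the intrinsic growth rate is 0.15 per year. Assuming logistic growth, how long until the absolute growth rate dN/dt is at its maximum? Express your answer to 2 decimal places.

Logistic growth is fastest at N = K/2 = 13200.
A = (K − N₀)/N₀ = 19.755. Set K/(1 + A·e^(−rt)) = K/2 → A·e^(−rt) = 1.
e^(−0.15t) = 1/19.755 = 0.0506208, so t = ln(19.755)/0.15 = 2.9834/0.15 = 19.889.

19.89 years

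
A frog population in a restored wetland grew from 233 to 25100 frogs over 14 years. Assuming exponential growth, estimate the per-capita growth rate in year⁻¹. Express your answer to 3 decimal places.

From N(t) = N₀·e^(rt): e^(r·14) = 25100/233 = 107.73.
r·14 = ln(107.73) = 4.6796, so r = 4.6796/14 = 0.33426.

0.334 per year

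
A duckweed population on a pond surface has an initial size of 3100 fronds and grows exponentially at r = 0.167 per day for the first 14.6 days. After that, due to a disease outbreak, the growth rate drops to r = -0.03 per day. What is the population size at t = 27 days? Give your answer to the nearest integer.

24474 fronds

Phase 1: N(14.6) = 3100·e^(0.167×14.6) = 3100·e^2.438 = 35502.5.
Phase 2 runs for 27 − 14.6 = 12.4 days at r = -0.03.
N(27) = 35502.5·e^(-0.03×12.4) = 35502.5·e^-0.372 = 24473.8.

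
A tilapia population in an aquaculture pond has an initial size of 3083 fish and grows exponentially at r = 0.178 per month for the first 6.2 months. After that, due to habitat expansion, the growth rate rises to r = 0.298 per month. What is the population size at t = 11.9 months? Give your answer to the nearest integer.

50811 fish

Phase 1: N(6.2) = 3083·e^(0.178×6.2) = 3083·e^1.104 = 9295.25.
Phase 2 runs for 11.9 − 6.2 = 5.7 months at r = 0.298.
N(11.9) = 9295.25·e^(0.298×5.7) = 9295.25·e^1.699 = 50810.5.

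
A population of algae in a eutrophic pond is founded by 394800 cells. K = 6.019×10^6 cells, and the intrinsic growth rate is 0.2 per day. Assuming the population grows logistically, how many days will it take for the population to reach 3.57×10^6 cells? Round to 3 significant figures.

15.2 days

A = (K − N₀)/N₀ = (6.019×10^6 − 394800)/394800 = 14.246.
Solve 6.019×10^6/(1 + 14.246·e^(−0.2t)) = 3.57×10^6: 1 + 14.246·e^(−0.2t) = 1.686, so e^(−0.2t) = 0.0481545.
−0.2·t = ln(0.0481545) = -3.0333, so t = 3.0333/0.2 = 15.167.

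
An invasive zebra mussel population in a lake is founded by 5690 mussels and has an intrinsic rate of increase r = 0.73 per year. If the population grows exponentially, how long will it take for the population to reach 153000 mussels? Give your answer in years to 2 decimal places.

4.51 years

Set N₀·e^(rt) = 153000: e^(0.73·t) = 153000/5690 = 26.889.
0.73·t = ln(26.889) = 3.2917, so t = 3.2917/0.73 = 4.5092.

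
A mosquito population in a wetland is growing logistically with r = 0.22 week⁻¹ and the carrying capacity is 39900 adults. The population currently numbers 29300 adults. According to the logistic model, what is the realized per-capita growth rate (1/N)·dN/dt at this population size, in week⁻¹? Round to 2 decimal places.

0.06 per week

(1/N)·dN/dt = r(1 − N/K) = 0.22 × (1 − 29300/39900).
= 0.22 × 0.26566 = 0.058446.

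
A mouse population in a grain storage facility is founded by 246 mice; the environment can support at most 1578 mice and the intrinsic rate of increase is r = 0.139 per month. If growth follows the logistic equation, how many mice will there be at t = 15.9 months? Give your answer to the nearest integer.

A = (K − N₀)/N₀ = (1578 − 246)/246 = 5.4146.
N(t) = K/(1 + A·e^(−rt)) = 1578/(1 + 5.4146×e^(−0.139×15.9)).
e^(−2.21) = 0.10969; denominator = 1 + 5.4146×0.10969 = 1.5939.
N = 1578/1.5939 = 990.006.

990 mice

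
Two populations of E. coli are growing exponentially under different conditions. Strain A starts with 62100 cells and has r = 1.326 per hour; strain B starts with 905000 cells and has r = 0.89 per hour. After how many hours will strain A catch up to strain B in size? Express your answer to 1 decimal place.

Set 62100·e^(1.326t) = 905000·e^(0.89t).
e^((1.326 − 0.89)t) = 905000/62100 → e^(0.436·t) = 14.573.
0.436·t = ln(14.573) = 2.6792, so t = 2.6792/0.436 = 6.1449.

6.1 hours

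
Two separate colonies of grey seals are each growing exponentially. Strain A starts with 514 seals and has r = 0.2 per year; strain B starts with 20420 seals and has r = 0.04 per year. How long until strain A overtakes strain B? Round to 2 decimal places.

Set 514·e^(0.2t) = 20420·e^(0.04t).
e^((0.2 − 0.04)t) = 20420/514 → e^(0.16·t) = 39.728.
0.16·t = ln(39.728) = 3.682, so t = 3.682/0.16 = 23.013.

23.01 years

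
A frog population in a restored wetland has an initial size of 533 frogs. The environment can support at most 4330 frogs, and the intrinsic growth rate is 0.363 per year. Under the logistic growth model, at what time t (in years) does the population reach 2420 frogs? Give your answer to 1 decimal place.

6.1 years

A = (K − N₀)/N₀ = (4330 − 533)/533 = 7.1238.
Solve 4330/(1 + 7.1238·e^(−0.363t)) = 2420: 1 + 7.1238·e^(−0.363t) = 1.7893, so e^(−0.363t) = 0.110791.
−0.363·t = ln(0.110791) = -2.2001, so t = 2.2001/0.363 = 6.0609.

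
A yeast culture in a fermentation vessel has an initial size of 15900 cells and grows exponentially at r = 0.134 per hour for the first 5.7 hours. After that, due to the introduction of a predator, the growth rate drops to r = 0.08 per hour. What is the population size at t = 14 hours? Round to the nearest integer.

66295 cells

Phase 1: N(5.7) = 15900·e^(0.134×5.7) = 15900·e^0.7638 = 34128.
Phase 2 runs for 14 − 5.7 = 8.3 hours at r = 0.08.
N(14) = 34128·e^(0.08×8.3) = 34128·e^0.664 = 66295.3.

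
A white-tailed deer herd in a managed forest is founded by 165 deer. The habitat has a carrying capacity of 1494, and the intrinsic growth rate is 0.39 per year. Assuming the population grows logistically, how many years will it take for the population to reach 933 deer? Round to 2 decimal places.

A = (K − N₀)/N₀ = (1494 − 165)/165 = 8.0545.
Solve 1494/(1 + 8.0545·e^(−0.39t)) = 933: 1 + 8.0545·e^(−0.39t) = 1.6013, so e^(−0.39t) = 0.0746518.
−0.39·t = ln(0.0746518) = -2.5949, so t = 2.5949/0.39 = 6.6536.

6.65 years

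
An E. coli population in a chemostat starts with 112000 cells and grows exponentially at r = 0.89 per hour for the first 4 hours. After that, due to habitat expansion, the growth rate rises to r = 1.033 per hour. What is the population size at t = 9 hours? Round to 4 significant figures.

689300000 cells

Phase 1: N(4) = 112000·e^(0.89×4) = 112000·e^3.56 = 3.938278×10^6.
Phase 2 runs for 9 − 4 = 5 hours at r = 1.033.
N(9) = 3.938278×10^6·e^(1.033×5) = 3.938278×10^6·e^5.165 = 6.893462×10^8.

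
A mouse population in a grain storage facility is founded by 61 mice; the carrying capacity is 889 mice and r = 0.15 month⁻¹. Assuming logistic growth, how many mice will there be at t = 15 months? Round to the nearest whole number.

366 mice

A = (K − N₀)/N₀ = (889 − 61)/61 = 13.574.
N(t) = K/(1 + A·e^(−rt)) = 889/(1 + 13.574×e^(−0.15×15)).
e^(−2.25) = 0.1054; denominator = 1 + 13.574×0.1054 = 2.4307.
N = 889/2.4307 = 365.744.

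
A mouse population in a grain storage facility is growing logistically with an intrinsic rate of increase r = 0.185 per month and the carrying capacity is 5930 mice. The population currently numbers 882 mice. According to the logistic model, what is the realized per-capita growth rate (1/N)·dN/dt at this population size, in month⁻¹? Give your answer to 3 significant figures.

(1/N)·dN/dt = r(1 − N/K) = 0.185 × (1 − 882/5930).
= 0.185 × 0.85126 = 0.15748.

0.157 per month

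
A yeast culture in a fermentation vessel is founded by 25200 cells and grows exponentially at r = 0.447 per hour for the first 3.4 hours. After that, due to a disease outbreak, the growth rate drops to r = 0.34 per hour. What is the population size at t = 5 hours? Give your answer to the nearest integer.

198471 cells

Phase 1: N(3.4) = 25200·e^(0.447×3.4) = 25200·e^1.52 = 115197.
Phase 2 runs for 5 − 3.4 = 1.6 hours at r = 0.34.
N(5) = 115197·e^(0.34×1.6) = 115197·e^0.544 = 198471.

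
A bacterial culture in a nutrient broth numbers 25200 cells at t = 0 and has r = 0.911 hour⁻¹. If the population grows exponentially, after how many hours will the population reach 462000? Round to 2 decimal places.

Set N₀·e^(rt) = 462000: e^(0.911·t) = 462000/25200 = 18.333.
0.911·t = ln(18.333) = 2.9087, so t = 2.9087/0.911 = 3.1929.

3.19 hours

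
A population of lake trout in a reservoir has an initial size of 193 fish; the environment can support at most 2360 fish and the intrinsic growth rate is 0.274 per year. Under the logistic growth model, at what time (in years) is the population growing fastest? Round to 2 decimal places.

Logistic growth is fastest at N = K/2 = 1180.
A = (K − N₀)/N₀ = 11.228. Set K/(1 + A·e^(−rt)) = K/2 → A·e^(−rt) = 1.
e^(−0.274t) = 1/11.228 = 0.0890632, so t = ln(11.228)/0.274 = 2.4184/0.274 = 8.8263.

8.83 years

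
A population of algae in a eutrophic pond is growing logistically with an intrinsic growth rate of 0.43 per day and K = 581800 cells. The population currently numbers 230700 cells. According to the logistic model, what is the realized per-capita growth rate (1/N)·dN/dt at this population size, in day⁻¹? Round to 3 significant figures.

(1/N)·dN/dt = r(1 − N/K) = 0.43 × (1 − 230700/581800).
= 0.43 × 0.60347 = 0.25949.

0.259 per day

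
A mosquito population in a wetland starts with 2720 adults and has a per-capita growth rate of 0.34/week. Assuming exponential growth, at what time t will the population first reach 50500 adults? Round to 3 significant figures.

Set N₀·e^(rt) = 50500: e^(0.34·t) = 50500/2720 = 18.566.
0.34·t = ln(18.566) = 2.9213, so t = 2.9213/0.34 = 8.5922.

8.59 weeks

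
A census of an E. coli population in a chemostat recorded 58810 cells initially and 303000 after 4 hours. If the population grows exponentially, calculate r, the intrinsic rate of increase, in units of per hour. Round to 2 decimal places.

0.41 per hour

From N(t) = N₀·e^(rt): e^(r·4) = 303000/58810 = 5.1522.
r·4 = ln(5.1522) = 1.6394, so r = 1.6394/4 = 0.40986.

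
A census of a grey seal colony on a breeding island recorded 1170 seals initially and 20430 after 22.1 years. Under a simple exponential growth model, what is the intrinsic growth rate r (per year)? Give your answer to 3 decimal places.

From N(t) = N₀·e^(rt): e^(r·22.1) = 20430/1170 = 17.462.
r·22.1 = ln(17.462) = 2.86, so r = 2.86/22.1 = 0.12941.

0.129 per year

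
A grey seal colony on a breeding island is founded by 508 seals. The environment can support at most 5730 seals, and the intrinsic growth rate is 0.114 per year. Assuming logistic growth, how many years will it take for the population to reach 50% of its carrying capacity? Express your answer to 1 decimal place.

20.4 years

A = (K − N₀)/N₀ = (5730 − 508)/508 = 10.28.
Solve 5730/(1 + 10.28·e^(−0.114t)) = 2865: 1 + 10.28·e^(−0.114t) = 2, so e^(−0.114t) = 0.0972807.
−0.114·t = ln(0.0972807) = -2.3302, so t = 2.3302/0.114 = 20.44.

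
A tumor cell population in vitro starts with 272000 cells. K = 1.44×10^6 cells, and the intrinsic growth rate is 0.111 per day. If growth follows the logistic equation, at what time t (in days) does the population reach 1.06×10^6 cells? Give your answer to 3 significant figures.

A = (K − N₀)/N₀ = (1.44×10^6 − 272000)/272000 = 4.2941.
Solve 1.44×10^6/(1 + 4.2941·e^(−0.111t)) = 1.06×10^6: 1 + 4.2941·e^(−0.111t) = 1.3585, so e^(−0.111t) = 0.0834841.
−0.111·t = ln(0.0834841) = -2.4831, so t = 2.4831/0.111 = 22.37.

22.4 days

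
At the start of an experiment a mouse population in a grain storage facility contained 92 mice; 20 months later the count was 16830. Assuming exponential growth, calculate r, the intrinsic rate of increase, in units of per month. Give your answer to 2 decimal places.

0.26 per month

From N(t) = N₀·e^(rt): e^(r·20) = 16830/92 = 182.93.
r·20 = ln(182.93) = 5.2091, so r = 5.2091/20 = 0.26046.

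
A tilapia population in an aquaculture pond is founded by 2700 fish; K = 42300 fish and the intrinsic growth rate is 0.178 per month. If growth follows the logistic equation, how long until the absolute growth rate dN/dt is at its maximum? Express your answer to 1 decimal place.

15.1 months

Logistic growth is fastest at N = K/2 = 21150.
A = (K − N₀)/N₀ = 14.667. Set K/(1 + A·e^(−rt)) = K/2 → A·e^(−rt) = 1.
e^(−0.178t) = 1/14.667 = 0.0681818, so t = ln(14.667)/0.178 = 2.6856/0.178 = 15.088.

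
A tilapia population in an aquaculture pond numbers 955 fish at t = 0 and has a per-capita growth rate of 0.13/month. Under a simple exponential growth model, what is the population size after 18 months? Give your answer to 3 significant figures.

N(t) = N₀·e^(rt) = 955 × e^(0.13×18) = 955 × e^2.34.
e^2.34 ≈ 10.381, so N ≈ 955 × 10.381 = 9914.08.

9910 fish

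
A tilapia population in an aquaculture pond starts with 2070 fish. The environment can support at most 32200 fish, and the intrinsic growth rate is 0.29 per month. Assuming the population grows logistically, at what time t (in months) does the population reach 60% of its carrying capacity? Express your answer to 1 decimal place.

10.6 months

A = (K − N₀)/N₀ = (32200 − 2070)/2070 = 14.556.
Solve 32200/(1 + 14.556·e^(−0.29t)) = 19320: 1 + 14.556·e^(−0.29t) = 1.6667, so e^(−0.29t) = 0.0458015.
−0.29·t = ln(0.0458015) = -3.0834, so t = 3.0834/0.29 = 10.633.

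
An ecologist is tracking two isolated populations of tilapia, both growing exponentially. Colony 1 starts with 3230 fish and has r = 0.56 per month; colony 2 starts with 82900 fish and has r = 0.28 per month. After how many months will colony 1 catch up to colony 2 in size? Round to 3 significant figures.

11.6 months

Set 3230·e^(0.56t) = 82900·e^(0.28t).
e^((0.56 − 0.28)t) = 82900/3230 → e^(0.28·t) = 25.666.
0.28·t = ln(25.666) = 3.2452, so t = 3.2452/0.28 = 11.59.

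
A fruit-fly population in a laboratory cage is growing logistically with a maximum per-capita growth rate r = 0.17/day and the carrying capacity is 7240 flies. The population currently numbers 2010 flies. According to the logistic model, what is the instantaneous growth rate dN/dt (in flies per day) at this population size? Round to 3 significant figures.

247 flies per day

dN/dt = rN(1 − N/K) = 0.17 × 2010 × (1 − 2010/7240).
1 − 2010/7240 = 0.72238; dN/dt = 0.17 × 2010 × 0.72238 = 246.84.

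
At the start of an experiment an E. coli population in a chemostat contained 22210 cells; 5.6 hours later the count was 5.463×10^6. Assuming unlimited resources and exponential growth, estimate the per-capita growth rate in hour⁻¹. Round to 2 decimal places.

From N(t) = N₀·e^(rt): e^(r·5.6) = 5.463×10^6/22210 = 245.97.
r·5.6 = ln(245.97) = 5.5052, so r = 5.5052/5.6 = 0.98307.

0.98 per hour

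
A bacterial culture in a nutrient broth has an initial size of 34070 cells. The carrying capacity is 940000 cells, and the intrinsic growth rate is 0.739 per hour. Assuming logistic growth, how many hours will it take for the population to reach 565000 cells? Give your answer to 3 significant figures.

4.99 hours

A = (K − N₀)/N₀ = (940000 − 34070)/34070 = 26.59.
Solve 940000/(1 + 26.59·e^(−0.739t)) = 565000: 1 + 26.59·e^(−0.739t) = 1.6637, so e^(−0.739t) = 0.0249609.
−0.739·t = ln(0.0249609) = -3.6904, so t = 3.6904/0.739 = 4.9938.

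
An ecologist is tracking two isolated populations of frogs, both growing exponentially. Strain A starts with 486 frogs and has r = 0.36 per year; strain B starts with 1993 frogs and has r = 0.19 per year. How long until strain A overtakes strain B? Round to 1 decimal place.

Set 486·e^(0.36t) = 1993·e^(0.19t).
e^((0.36 − 0.19)t) = 1993/486 → e^(0.17·t) = 4.1008.
0.17·t = ln(4.1008) = 1.4112, so t = 1.4112/0.17 = 8.3011.

8.3 years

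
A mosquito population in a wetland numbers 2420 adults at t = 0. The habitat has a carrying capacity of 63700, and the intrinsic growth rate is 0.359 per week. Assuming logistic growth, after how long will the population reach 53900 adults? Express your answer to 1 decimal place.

13.8 weeks

A = (K − N₀)/N₀ = (63700 − 2420)/2420 = 25.322.
Solve 63700/(1 + 25.322·e^(−0.359t)) = 53900: 1 + 25.322·e^(−0.359t) = 1.1818, so e^(−0.359t) = 0.00718016.
−0.359·t = ln(0.00718016) = -4.9364, so t = 4.9364/0.359 = 13.751.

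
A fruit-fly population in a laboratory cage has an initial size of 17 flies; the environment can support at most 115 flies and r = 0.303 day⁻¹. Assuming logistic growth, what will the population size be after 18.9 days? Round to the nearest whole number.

A = (K − N₀)/N₀ = (115 − 17)/17 = 5.7647.
N(t) = K/(1 + A·e^(−rt)) = 115/(1 + 5.7647×e^(−0.303×18.9)).
e^(−5.727) = 0.0032578; denominator = 1 + 5.7647×0.0032578 = 1.0188.
N = 115/1.0188 = 112.88.

113 flies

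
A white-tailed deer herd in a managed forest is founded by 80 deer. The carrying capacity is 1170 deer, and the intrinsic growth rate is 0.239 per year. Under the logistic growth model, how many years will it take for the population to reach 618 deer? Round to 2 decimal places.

11.40 years

A = (K − N₀)/N₀ = (1170 − 80)/80 = 13.625.
Solve 1170/(1 + 13.625·e^(−0.239t)) = 618: 1 + 13.625·e^(−0.239t) = 1.8932, so e^(−0.239t) = 0.0655562.
−0.239·t = ln(0.0655562) = -2.7248, so t = 2.7248/0.239 = 11.401.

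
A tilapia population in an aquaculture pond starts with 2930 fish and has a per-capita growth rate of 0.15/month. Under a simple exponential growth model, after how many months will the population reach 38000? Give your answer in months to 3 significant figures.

Set N₀·e^(rt) = 38000: e^(0.15·t) = 38000/2930 = 12.969.
0.15·t = ln(12.969) = 2.5626, so t = 2.5626/0.15 = 17.084.

17.1 months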